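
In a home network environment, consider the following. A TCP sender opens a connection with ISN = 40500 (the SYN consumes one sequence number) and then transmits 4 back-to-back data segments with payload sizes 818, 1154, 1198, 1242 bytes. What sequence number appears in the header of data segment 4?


The SYN occupies sequence number ISN = 40500, so the first data byte is ISN + 1 = 40501.
SEQ of data segment i = (ISN + 1) + sum of payload sizes of segments 1..i-1.
Segment 1: SEQ = 40501, payload = 818 bytes
Segment 2: SEQ = 41319, payload = 1154 bytes
Segment 3: SEQ = 42473, payload = 1198 bytes
Segment 4: SEQ = 43671, payload = 1242 bytes
SEQ of segment 4 = 40501 + 818 + 1154 + 1198 = 43671

43671


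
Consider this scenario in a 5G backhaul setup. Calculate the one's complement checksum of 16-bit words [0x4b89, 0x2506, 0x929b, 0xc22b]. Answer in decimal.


Given words: [0x4b89, 0x2506, 0x929b, 0xc22b]
Step 1: Sum all words
Raw sum = 19337 + 9478 + 37531 + 49707 = 116053
Step 2: Fold carry: (50517 + 1) = 50518
One's complement = ~50518 & 0xFFFF = 15017

15017


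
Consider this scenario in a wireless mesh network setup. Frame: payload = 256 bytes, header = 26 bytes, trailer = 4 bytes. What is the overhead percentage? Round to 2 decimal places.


Given: payload = 256 B, header = 26 B, trailer = 4 B
Overhead bytes = header + trailer = 26 + 4 = 30
Total frame = payload + overhead = 256 + 30 = 286
Overhead % = 30 / 286 * 100 = 10.4895% -> 10.49% (2 dp)

10.49


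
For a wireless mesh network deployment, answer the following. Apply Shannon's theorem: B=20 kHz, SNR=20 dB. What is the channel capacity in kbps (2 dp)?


Given: B = 20 kHz, SNR = 20 dB
SNR linear = 10^(20/10) = 100
1 + SNR = 101
log2(101) = 6.6582114828
C = 20 * 1000 * 6.6582114828 = 133164.2297 bps
C = 133.164230 kbps -> 133.16 kbps (2 dp)

133.16


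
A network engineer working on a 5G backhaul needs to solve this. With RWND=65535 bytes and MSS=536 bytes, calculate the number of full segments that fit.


Given: RWND = 65535 bytes, MSS = 536 bytes
Full segments = floor(RWND / MSS)
Full segments = floor(65535 / 536)
Full segments = floor(122.2668) = 122

122


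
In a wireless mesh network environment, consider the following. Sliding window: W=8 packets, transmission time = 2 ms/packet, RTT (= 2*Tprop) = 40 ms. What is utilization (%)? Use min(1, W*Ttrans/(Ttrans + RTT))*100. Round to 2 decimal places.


Given: W = 8, Ttrans = 2 ms, RTT = 40 ms (= 2 * Tprop, Tprop = 20 ms)
Cycle time = Ttrans + RTT = 2 + 40 = 42 ms (first packet sent until its ACK returns)
W * Ttrans = 8 * 2 = 16 ms of sending per cycle
W * Ttrans / (Ttrans + RTT) = 16 / 42 = 0.380952
U = min(1, 0.380952) = 0.380952
U% = 38.10%

38.10


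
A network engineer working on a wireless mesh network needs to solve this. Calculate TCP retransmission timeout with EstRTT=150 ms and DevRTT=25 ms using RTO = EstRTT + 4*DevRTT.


Given: EstRTT = 150 ms, DevRTT = 25 ms
Timeout = EstRTT + 4 * DevRTT
4 * DevRTT = 4 * 25 = 100
Timeout = 150 + 100 = 250 ms

250


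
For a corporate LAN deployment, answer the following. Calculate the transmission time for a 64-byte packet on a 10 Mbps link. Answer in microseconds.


Given: packet = 64 bytes, bandwidth = 10 Mbps
Packet in bits = 64 * 8 = 512 bits
Bandwidth = 10 * 10^6 = 10000000 bps
Time = 512 / 10000000 seconds
Time in us = 512 * 10^6 / 10000000 = 51.2

51.2


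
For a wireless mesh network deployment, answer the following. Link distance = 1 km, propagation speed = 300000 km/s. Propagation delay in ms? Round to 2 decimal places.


Given: distance = 1 km, speed = 300000 km/s
Delay = distance / speed = 1 / 300000 seconds
Delay in ms = 1 * 1000 / 300000
Delay = 0.0033 ms
Rounded to 2 dp = 0.00 ms

0.00


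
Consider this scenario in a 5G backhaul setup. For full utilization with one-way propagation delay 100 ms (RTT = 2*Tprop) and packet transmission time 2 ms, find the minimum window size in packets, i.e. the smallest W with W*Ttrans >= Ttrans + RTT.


Given: Ttrans = 2 ms, RTT = 200 ms (= 2 * Tprop, Tprop = 100 ms)
Time until first ACK returns = Ttrans + RTT = 2 + 200 = 202 ms
Need W * Ttrans >= Ttrans + RTT  ->  W >= (Ttrans + RTT) / Ttrans
(Ttrans + RTT) / Ttrans = 202 / 2 = 101
W_min = ceil(101) = 101

101


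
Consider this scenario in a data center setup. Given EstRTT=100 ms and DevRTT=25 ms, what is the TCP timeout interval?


Given: EstRTT = 100 ms, DevRTT = 25 ms
Timeout = EstRTT + 4 * DevRTT
4 * DevRTT = 4 * 25 = 100
Timeout = 100 + 100 = 200 ms

200


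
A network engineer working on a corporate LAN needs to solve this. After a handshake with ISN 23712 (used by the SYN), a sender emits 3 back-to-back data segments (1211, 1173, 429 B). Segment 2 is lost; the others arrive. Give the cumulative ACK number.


SYN uses sequence number 23712; first data byte = ISN + 1 = 23713.
Segment 1: SEQ = 23713, len = 1211 B, covers [23713, 24923]
Segment 2: SEQ = 24924, len = 1173 B, covers [24924, 26096] [LOST]
Segment 3: SEQ = 26097, len = 429 B, covers [26097, 26525]
In-order data received: bytes [23713, 24923] (segments 1..1).
Segment 2 missing -> gap begins at byte 24924; later segments buffered out of order.
Cumulative ACK = next expected in-order byte = 23713 + 1211 = 24924

24924


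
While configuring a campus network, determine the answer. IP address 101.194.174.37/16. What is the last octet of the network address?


Given: IP = 101.194.174.37, prefix = /16
Subnet mask = 255.255.0.0
Last octet of IP: 37
Last octet of mask: 0
Network last octet = 37 AND 0 = 0

0


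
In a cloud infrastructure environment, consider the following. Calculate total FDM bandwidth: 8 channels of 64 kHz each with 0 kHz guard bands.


Given: 8 channels, 64 kHz each, guard = 0 kHz
Channel bandwidth = 8 * 64 = 512 kHz
Guard bands = 7 gaps * 0 kHz = 0 kHz
Total = 512 + 0 = 512 kHz

512


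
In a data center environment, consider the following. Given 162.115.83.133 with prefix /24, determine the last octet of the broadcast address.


Given: IP = 162.115.83.133, prefix = /24
Host bits = 32 - 24 = 8
Network last octet = 133 AND mask = 0
Host part size = 2^8 - 1 = 255
Broadcast last octet = 0 OR 255 = 255

255


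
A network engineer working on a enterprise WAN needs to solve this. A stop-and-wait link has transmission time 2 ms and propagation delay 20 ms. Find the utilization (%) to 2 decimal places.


Given: Ttrans = 2 ms, Tprop = 20 ms
RTT = 2 * Tprop = 2 * 20 = 40 ms
U = Ttrans / (Ttrans + RTT)
U = 2 / (2 + 40)
U = 2 / 42 = 0.047619
U% = 4.76%

4.76


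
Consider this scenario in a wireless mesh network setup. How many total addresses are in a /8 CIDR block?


Given: CIDR prefix /8
Host bits = 32 - 8 = 24
Total addresses = 2^24 = 16777216

16777216


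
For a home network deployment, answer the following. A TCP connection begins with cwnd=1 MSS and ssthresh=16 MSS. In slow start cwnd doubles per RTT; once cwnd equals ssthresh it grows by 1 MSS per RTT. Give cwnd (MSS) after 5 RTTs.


RTT 0: cwnd = 1 MSS (initial)
RTT 1: cwnd = 2 MSS (slow start, doubled)
RTT 2: cwnd = 4 MSS (slow start, doubled)
RTT 3: cwnd = 8 MSS (slow start, doubled)
RTT 4: cwnd = 16 MSS (slow start, doubled)
RTT 5: cwnd = 17 MSS (congestion avoidance, +1)

17


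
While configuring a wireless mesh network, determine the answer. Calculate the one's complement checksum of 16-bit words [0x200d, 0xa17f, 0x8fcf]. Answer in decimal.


Given words: [0x200d, 0xa17f, 0x8fcf]
Step 1: Sum all words
Raw sum = 8205 + 41343 + 36815 = 86363
Step 2: Fold carry: (20827 + 1) = 20828
One's complement = ~20828 & 0xFFFF = 44707

44707


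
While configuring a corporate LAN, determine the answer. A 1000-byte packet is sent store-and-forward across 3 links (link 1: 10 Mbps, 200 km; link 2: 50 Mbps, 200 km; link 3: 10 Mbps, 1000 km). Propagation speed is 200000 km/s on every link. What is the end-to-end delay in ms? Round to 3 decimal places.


Packet = 1000 bytes = 8000 bits. Store-and-forward: sum (t_trans + t_prop) per link.
Link 1: t_trans = 8000/(10*10^6) s = 0.8000 ms; t_prop = 200/200000 s = 1.0000 ms; subtotal = 1.8000 ms
Link 2: t_trans = 8000/(50*10^6) s = 0.1600 ms; t_prop = 200/200000 s = 1.0000 ms; subtotal = 1.1600 ms
Link 3: t_trans = 8000/(10*10^6) s = 0.8000 ms; t_prop = 1000/200000 s = 5.0000 ms; subtotal = 5.8000 ms
End-to-end = 1.8000 + 1.1600 + 5.8000 = 8.7600 ms -> 8.760 ms (3 dp)

8.760


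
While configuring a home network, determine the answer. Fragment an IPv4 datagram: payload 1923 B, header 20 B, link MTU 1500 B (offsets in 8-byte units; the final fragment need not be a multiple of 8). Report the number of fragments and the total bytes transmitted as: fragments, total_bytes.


Max data per non-final fragment = floor((MTU - header)/8)*8 = floor((1500 - 20)/8)*8 = floor(1480/8)*8 = 1480 B
Final fragment needs no 8-byte alignment: it can carry up to MTU - header = 1480 B
Non-final fragments needed = ceil((payload - 1480) / 1480) = ceil(443/1480) = ceil(0.2993) = 1
Number of fragments = 1 + 1 = 2
Fragment sizes (data): 1 * 1480 B + 443 B (last, 443 <= 1480 OK)
Total bytes sent = payload + n_frags * header = 1923 + 2*20 = 1923 + 40 = 1963 B

2, 1963


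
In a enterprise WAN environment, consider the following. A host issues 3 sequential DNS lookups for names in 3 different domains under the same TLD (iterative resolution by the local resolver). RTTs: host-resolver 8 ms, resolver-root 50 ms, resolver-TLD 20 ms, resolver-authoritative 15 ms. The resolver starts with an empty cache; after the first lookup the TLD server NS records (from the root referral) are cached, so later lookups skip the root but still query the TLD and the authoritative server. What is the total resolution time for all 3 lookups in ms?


Lookup 1 (cold cache): local + root + TLD + auth = 8 + 50 + 20 + 15 = 93 ms
Lookups 2..3 (TLD NS cached -> skip root; new domain -> still ask TLD and auth): local + TLD + auth = 8 + 20 + 15 = 43 ms each
Remaining 2 lookups: 2 * 43 = 86 ms
Total = 93 + 86 = 179 ms

179


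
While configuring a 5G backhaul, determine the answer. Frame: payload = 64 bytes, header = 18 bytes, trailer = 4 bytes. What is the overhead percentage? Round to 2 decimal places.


Given: payload = 64 B, header = 18 B, trailer = 4 B
Overhead bytes = header + trailer = 18 + 4 = 22
Total frame = payload + overhead = 64 + 22 = 86
Overhead % = 22 / 86 * 100 = 25.5814% -> 25.58% (2 dp)

25.58


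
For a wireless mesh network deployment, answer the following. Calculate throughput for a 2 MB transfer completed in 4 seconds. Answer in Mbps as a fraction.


Given: file = 2 MB, time = 4 s
File in Mb = 2 * 8 = 16 Mb
Throughput = 16 / 4 Mbps
Throughput = 4 Mbps

4


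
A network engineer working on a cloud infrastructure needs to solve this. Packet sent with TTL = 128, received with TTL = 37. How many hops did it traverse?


Given: initial TTL = 128, received TTL = 37
Hops = initial TTL - received TTL
Hops = 128 - 37 = 91

91


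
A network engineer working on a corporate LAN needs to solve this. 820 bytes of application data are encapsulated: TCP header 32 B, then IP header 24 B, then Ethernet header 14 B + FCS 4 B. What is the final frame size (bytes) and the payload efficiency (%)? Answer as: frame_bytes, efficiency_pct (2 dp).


TCP segment = 820 + 32 = 852 B
IP packet = 852 + 24 = 876 B
Ethernet frame = 876 + 14 + 4 = 894 B
Efficiency = app / frame = 820 / 894 = 0.917226 = 91.7226% -> 91.72% (2 dp)

894, 91.72


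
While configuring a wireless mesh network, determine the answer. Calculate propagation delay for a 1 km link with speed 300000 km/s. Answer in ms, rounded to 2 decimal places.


Given: distance = 1 km, speed = 300000 km/s
Delay = distance / speed = 1 / 300000 seconds
Delay in ms = 1 * 1000 / 300000
Delay = 0.0033 ms
Rounded to 2 dp = 0.00 ms

0.00


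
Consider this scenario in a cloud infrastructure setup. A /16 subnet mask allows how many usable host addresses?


Given: subnet mask /16
Host bits = 32 - 16 = 16
Total addresses = 2^16 = 65536
Usable hosts = 65536 - 2 (network + broadcast) = 65534

65534


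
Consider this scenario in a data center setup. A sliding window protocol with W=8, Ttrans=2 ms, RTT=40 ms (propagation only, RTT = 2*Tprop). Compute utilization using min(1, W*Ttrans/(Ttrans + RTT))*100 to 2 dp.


Given: W = 8, Ttrans = 2 ms, RTT = 40 ms (= 2 * Tprop, Tprop = 20 ms)
Cycle time = Ttrans + RTT = 2 + 40 = 42 ms (first packet sent until its ACK returns)
W * Ttrans = 8 * 2 = 16 ms of sending per cycle
W * Ttrans / (Ttrans + RTT) = 16 / 42 = 0.380952
U = min(1, 0.380952) = 0.380952
U% = 38.10%

38.10


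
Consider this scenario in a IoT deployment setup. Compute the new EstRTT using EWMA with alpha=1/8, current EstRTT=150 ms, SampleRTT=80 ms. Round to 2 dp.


Given: EstRTT = 150 ms, SampleRTT = 80 ms, alpha = 1/8
New EstRTT = (1 - alpha) * EstRTT + alpha * SampleRTT
(7/8) * 150 = 131.25
(1/8) * 80 = 10
New EstRTT = 131.25 + 10 = 141.25 ms -> 141.25 ms (2 dp)

141.25


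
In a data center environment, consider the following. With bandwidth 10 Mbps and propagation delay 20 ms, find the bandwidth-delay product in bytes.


Given: bandwidth = 10 Mbps, delay = 20 ms
BDP in bits = 10 * 10^6 * 20 / 1000
BDP in bits = 200000
BDP in bytes = 200000 / 8 = 25000

25000


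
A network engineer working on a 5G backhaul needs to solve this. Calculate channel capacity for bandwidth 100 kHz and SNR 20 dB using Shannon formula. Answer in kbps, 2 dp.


Given: B = 100 kHz, SNR = 20 dB
SNR linear = 10^(20/10) = 100
1 + SNR = 101
log2(101) = 6.6582114828
C = 100 * 1000 * 6.6582114828 = 665821.1483 bps
C = 665.821148 kbps -> 665.82 kbps (2 dp)

665.82


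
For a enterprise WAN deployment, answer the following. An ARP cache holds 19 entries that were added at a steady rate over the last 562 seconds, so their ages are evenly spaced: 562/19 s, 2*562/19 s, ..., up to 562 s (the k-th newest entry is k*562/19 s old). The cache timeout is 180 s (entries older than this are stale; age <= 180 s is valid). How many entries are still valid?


Ages are k * 562/19 s for k = 1..19 (spacing = 29.5789 s).
Entry k is valid iff k * 562/19 <= 180 iff k <= 19 * 180 / 562 = 6.0854
n_valid = floor(6.0854) = 6
(n_stale = 19 - 6 = 13)

6


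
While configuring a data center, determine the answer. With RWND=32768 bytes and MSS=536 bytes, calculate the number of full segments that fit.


Given: RWND = 32768 bytes, MSS = 536 bytes
Full segments = floor(RWND / MSS)
Full segments = floor(32768 / 536)
Full segments = floor(61.1343) = 61

61


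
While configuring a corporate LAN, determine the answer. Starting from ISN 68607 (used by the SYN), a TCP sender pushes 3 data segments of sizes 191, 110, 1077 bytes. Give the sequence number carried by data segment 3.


The SYN occupies sequence number ISN = 68607, so the first data byte is ISN + 1 = 68608.
SEQ of data segment i = (ISN + 1) + sum of payload sizes of segments 1..i-1.
Segment 1: SEQ = 68608, payload = 191 bytes
Segment 2: SEQ = 68799, payload = 110 bytes
Segment 3: SEQ = 68909, payload = 1077 bytes
SEQ of segment 3 = 68608 + 191 + 110 = 68909

68909


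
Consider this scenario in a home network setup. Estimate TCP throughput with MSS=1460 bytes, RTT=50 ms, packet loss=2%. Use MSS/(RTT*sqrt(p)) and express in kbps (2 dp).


Given: MSS = 1460 bytes, RTT = 50 ms, loss = 2%
RTT in seconds = 50 / 1000 = 0.05
Loss rate = 2% = 0.02
sqrt(loss) = sqrt(0.02) = 0.141421356237
Throughput (bytes/s) = 1460 / (0.05 * 0.141421356237) = 206475.1801
Throughput (kbps) = 206475.1801 * 8 / 1000 = 1651.801441 -> 1651.80 kbps (2 dp)

1651.80


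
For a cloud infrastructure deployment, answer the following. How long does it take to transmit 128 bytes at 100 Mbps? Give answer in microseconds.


Given: packet = 128 bytes, bandwidth = 100 Mbps
Packet in bits = 128 * 8 = 1024 bits
Bandwidth = 100 * 10^6 = 100000000 bps
Time = 1024 / 100000000 seconds
Time in us = 1024 * 10^6 / 100000000 = 10.24

10.24


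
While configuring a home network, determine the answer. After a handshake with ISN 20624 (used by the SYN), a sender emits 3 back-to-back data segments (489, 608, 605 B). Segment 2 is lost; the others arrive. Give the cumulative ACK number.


SYN uses sequence number 20624; first data byte = ISN + 1 = 20625.
Segment 1: SEQ = 20625, len = 489 B, covers [20625, 21113]
Segment 2: SEQ = 21114, len = 608 B, covers [21114, 21721] [LOST]
Segment 3: SEQ = 21722, len = 605 B, covers [21722, 22326]
In-order data received: bytes [20625, 21113] (segments 1..1).
Segment 2 missing -> gap begins at byte 21114; later segments buffered out of order.
Cumulative ACK = next expected in-order byte = 20625 + 489 = 21114

21114


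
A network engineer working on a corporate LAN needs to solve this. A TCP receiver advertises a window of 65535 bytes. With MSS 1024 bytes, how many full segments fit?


Given: RWND = 65535 bytes, MSS = 1024 bytes
Full segments = floor(RWND / MSS)
Full segments = floor(65535 / 1024)
Full segments = floor(63.999) = 63

63


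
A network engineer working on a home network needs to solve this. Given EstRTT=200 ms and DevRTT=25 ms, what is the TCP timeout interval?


Given: EstRTT = 200 ms, DevRTT = 25 ms
Timeout = EstRTT + 4 * DevRTT
4 * DevRTT = 4 * 25 = 100
Timeout = 200 + 100 = 300 ms

300


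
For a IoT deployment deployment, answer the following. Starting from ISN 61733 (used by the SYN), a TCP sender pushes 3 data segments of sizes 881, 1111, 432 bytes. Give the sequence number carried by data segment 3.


The SYN occupies sequence number ISN = 61733, so the first data byte is ISN + 1 = 61734.
SEQ of data segment i = (ISN + 1) + sum of payload sizes of segments 1..i-1.
Segment 1: SEQ = 61734, payload = 881 bytes
Segment 2: SEQ = 62615, payload = 1111 bytes
Segment 3: SEQ = 63726, payload = 432 bytes
SEQ of segment 3 = 61734 + 881 + 1111 = 63726

63726


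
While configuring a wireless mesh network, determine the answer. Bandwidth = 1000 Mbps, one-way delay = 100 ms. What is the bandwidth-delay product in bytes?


Given: bandwidth = 1000 Mbps, delay = 100 ms
BDP in bits = 1000 * 10^6 * 100 / 1000
BDP in bits = 100000000
BDP in bytes = 100000000 / 8 = 12500000

12500000


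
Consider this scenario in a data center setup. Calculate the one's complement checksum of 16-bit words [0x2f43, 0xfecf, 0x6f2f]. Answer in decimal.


Given words: [0x2f43, 0xfecf, 0x6f2f]
Step 1: Sum all words
Raw sum = 12099 + 65231 + 28463 = 105793
Step 2: Fold carry: (40257 + 1) = 40258
One's complement = ~40258 & 0xFFFF = 25277

25277


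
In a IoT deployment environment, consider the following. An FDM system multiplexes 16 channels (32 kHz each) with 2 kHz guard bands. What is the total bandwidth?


Given: 16 channels, 32 kHz each, guard = 2 kHz
Channel bandwidth = 16 * 32 = 512 kHz
Guard bands = 15 gaps * 2 kHz = 30 kHz
Total = 512 + 30 = 542 kHz

542


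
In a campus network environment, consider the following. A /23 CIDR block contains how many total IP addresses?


Given: CIDR prefix /23
Host bits = 32 - 23 = 9
Total addresses = 2^9 = 512

512


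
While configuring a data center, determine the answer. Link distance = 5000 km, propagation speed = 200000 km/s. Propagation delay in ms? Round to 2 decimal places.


Given: distance = 5000 km, speed = 200000 km/s
Delay = distance / speed = 5000 / 200000 seconds
Delay in ms = 5000 * 1000 / 200000
Delay = 25.0000 ms
Rounded to 2 dp = 25.00 ms

25.00


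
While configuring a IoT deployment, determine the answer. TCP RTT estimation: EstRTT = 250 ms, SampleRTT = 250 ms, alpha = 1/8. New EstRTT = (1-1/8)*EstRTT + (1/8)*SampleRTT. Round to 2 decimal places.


Given: EstRTT = 250 ms, SampleRTT = 250 ms, alpha = 1/8
New EstRTT = (1 - alpha) * EstRTT + alpha * SampleRTT
(7/8) * 250 = 218.75
(1/8) * 250 = 31.25
New EstRTT = 218.75 + 31.25 = 250 ms -> 250.00 ms (2 dp)

250.00


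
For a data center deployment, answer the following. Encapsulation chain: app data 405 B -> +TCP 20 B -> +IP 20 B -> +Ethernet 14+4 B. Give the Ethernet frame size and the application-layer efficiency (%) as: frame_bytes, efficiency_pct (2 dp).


TCP segment = 405 + 20 = 425 B
IP packet = 425 + 20 = 445 B
Ethernet frame = 445 + 14 + 4 = 463 B
Efficiency = app / frame = 405 / 463 = 0.874730 = 87.4730% -> 87.47% (2 dp)

463, 87.47


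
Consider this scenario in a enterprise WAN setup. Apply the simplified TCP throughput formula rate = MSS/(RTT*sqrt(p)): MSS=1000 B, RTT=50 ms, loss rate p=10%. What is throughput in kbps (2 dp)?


Given: MSS = 1000 bytes, RTT = 50 ms, loss = 10%
RTT in seconds = 50 / 1000 = 0.05
Loss rate = 10% = 0.1
sqrt(loss) = sqrt(0.1) = 0.316227766017
Throughput (bytes/s) = 1000 / (0.05 * 0.316227766017) = 63245.5532
Throughput (kbps) = 63245.5532 * 8 / 1000 = 505.964426 -> 505.96 kbps (2 dp)

505.96


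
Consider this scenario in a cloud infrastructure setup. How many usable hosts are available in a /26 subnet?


Given: subnet mask /26
Host bits = 32 - 26 = 6
Total addresses = 2^6 = 64
Usable hosts = 64 - 2 (network + broadcast) = 62

62


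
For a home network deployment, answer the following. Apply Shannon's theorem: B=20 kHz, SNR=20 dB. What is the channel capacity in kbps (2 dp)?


Given: B = 20 kHz, SNR = 20 dB
SNR linear = 10^(20/10) = 100
1 + SNR = 101
log2(101) = 6.6582114828
C = 20 * 1000 * 6.6582114828 = 133164.2297 bps
C = 133.164230 kbps -> 133.16 kbps (2 dp)

133.16


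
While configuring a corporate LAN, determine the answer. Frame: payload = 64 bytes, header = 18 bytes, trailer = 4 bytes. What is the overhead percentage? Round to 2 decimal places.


Given: payload = 64 B, header = 18 B, trailer = 4 B
Overhead bytes = header + trailer = 18 + 4 = 22
Total frame = payload + overhead = 64 + 22 = 86
Overhead % = 22 / 86 * 100 = 25.5814% -> 25.58% (2 dp)

25.58


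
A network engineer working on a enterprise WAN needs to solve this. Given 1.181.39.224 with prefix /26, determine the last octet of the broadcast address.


Given: IP = 1.181.39.224, prefix = /26
Host bits = 32 - 26 = 6
Network last octet = 224 AND mask = 192
Host part size = 2^6 - 1 = 63
Broadcast last octet = 192 OR 63 = 255

255


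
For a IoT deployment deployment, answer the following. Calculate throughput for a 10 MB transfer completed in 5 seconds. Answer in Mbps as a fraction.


Given: file = 10 MB, time = 5 s
File in Mb = 10 * 8 = 80 Mb
Throughput = 80 / 5 Mbps
Throughput = 16 Mbps

16


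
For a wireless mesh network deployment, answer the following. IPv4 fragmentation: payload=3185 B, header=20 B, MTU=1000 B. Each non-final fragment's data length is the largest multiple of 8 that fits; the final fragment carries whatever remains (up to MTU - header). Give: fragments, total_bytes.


Max data per non-final fragment = floor((MTU - header)/8)*8 = floor((1000 - 20)/8)*8 = floor(980/8)*8 = 976 B
Final fragment needs no 8-byte alignment: it can carry up to MTU - header = 980 B
Non-final fragments needed = ceil((payload - 980) / 976) = ceil(2205/976) = ceil(2.2592) = 3
Number of fragments = 3 + 1 = 4
Fragment sizes (data): 3 * 976 B + 257 B (last, 257 <= 980 OK)
Total bytes sent = payload + n_frags * header = 3185 + 4*20 = 3185 + 80 = 3265 B

4, 3265


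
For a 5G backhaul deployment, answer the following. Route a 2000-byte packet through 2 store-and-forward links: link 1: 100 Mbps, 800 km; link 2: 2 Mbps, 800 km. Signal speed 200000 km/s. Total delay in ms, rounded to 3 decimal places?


Packet = 2000 bytes = 16000 bits. Store-and-forward: sum (t_trans + t_prop) per link.
Link 1: t_trans = 16000/(100*10^6) s = 0.1600 ms; t_prop = 800/200000 s = 4.0000 ms; subtotal = 4.1600 ms
Link 2: t_trans = 16000/(2*10^6) s = 8.0000 ms; t_prop = 800/200000 s = 4.0000 ms; subtotal = 12.0000 ms
End-to-end = 4.1600 + 12.0000 = 16.1600 ms -> 16.160 ms (3 dp)

16.160


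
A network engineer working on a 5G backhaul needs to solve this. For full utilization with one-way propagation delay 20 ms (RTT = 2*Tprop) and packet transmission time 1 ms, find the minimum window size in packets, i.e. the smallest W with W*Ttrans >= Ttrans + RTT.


Given: Ttrans = 1 ms, RTT = 40 ms (= 2 * Tprop, Tprop = 20 ms)
Time until first ACK returns = Ttrans + RTT = 1 + 40 = 41 ms
Need W * Ttrans >= Ttrans + RTT  ->  W >= (Ttrans + RTT) / Ttrans
(Ttrans + RTT) / Ttrans = 41 / 1 = 41
W_min = ceil(41) = 41

41


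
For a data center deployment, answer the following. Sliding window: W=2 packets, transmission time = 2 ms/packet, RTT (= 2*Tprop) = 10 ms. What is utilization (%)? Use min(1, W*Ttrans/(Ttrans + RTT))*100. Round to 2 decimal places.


Given: W = 2, Ttrans = 2 ms, RTT = 10 ms (= 2 * Tprop, Tprop = 5 ms)
Cycle time = Ttrans + RTT = 2 + 10 = 12 ms (first packet sent until its ACK returns)
W * Ttrans = 2 * 2 = 4 ms of sending per cycle
W * Ttrans / (Ttrans + RTT) = 4 / 12 = 0.333333
U = min(1, 0.333333) = 0.333333
U% = 33.33%

33.33


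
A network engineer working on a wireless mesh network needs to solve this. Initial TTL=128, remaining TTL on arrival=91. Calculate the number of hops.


Given: initial TTL = 128, received TTL = 91
Hops = initial TTL - received TTL
Hops = 128 - 91 = 37

37


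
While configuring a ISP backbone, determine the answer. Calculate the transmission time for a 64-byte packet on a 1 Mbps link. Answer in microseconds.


Given: packet = 64 bytes, bandwidth = 1 Mbps
Packet in bits = 64 * 8 = 512 bits
Bandwidth = 1 * 10^6 = 1000000 bps
Time = 512 / 1000000 seconds
Time in us = 512 * 10^6 / 1000000 = 512

512


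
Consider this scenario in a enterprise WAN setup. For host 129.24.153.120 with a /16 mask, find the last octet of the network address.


Given: IP = 129.24.153.120, prefix = /16
Subnet mask = 255.255.0.0
Last octet of IP: 120
Last octet of mask: 0
Network last octet = 120 AND 0 = 0

0


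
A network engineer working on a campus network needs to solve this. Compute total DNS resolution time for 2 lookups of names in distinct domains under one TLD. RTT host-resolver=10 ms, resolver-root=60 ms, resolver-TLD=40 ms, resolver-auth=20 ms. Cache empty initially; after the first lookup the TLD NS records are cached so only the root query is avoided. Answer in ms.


Lookup 1 (cold cache): local + root + TLD + auth = 10 + 60 + 40 + 20 = 130 ms
Lookups 2..2 (TLD NS cached -> skip root; new domain -> still ask TLD and auth): local + TLD + auth = 10 + 40 + 20 = 70 ms each
Remaining 1 lookups: 1 * 70 = 70 ms
Total = 130 + 70 = 200 ms

200


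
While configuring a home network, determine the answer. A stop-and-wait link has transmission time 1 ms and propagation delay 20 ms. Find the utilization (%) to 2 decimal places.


Given: Ttrans = 1 ms, Tprop = 20 ms
RTT = 2 * Tprop = 2 * 20 = 40 ms
U = Ttrans / (Ttrans + RTT)
U = 1 / (1 + 40)
U = 1 / 41 = 0.02439
U% = 2.44%

2.44


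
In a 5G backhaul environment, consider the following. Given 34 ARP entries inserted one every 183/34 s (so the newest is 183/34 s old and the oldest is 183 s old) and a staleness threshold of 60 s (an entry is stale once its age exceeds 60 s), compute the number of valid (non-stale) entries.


Ages are k * 183/34 s for k = 1..34 (spacing = 5.3824 s).
Entry k is valid iff k * 183/34 <= 60 iff k <= 34 * 60 / 183 = 11.1475
n_valid = floor(11.1475) = 11
(n_stale = 34 - 11 = 23)

11


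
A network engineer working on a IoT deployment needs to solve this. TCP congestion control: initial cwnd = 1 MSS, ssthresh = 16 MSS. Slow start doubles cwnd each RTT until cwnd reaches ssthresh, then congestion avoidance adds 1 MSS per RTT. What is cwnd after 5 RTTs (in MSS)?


RTT 0: cwnd = 1 MSS (initial)
RTT 1: cwnd = 2 MSS (slow start, doubled)
RTT 2: cwnd = 4 MSS (slow start, doubled)
RTT 3: cwnd = 8 MSS (slow start, doubled)
RTT 4: cwnd = 16 MSS (slow start, doubled)
RTT 5: cwnd = 17 MSS (congestion avoidance, +1)

17


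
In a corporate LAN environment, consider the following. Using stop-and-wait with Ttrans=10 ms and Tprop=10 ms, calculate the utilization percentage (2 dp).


Given: Ttrans = 10 ms, Tprop = 10 ms
RTT = 2 * Tprop = 2 * 10 = 20 ms
U = Ttrans / (Ttrans + RTT)
U = 10 / (10 + 20)
U = 10 / 30 = 0.333333
U% = 33.33%

33.33


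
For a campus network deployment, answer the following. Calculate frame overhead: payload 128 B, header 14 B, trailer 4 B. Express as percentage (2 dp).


Given: payload = 128 B, header = 14 B, trailer = 4 B
Overhead bytes = header + trailer = 14 + 4 = 18
Total frame = payload + overhead = 128 + 18 = 146
Overhead % = 18 / 146 * 100 = 12.3288% -> 12.33% (2 dp)

12.33


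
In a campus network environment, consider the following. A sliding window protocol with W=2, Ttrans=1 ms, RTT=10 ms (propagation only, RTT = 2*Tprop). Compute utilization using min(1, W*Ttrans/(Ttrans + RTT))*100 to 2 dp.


Given: W = 2, Ttrans = 1 ms, RTT = 10 ms (= 2 * Tprop, Tprop = 5 ms)
Cycle time = Ttrans + RTT = 1 + 10 = 11 ms (first packet sent until its ACK returns)
W * Ttrans = 2 * 1 = 2 ms of sending per cycle
W * Ttrans / (Ttrans + RTT) = 2 / 11 = 0.181818
U = min(1, 0.181818) = 0.181818
U% = 18.18%

18.18


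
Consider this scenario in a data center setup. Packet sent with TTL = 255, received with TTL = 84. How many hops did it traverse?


Given: initial TTL = 255, received TTL = 84
Hops = initial TTL - received TTL
Hops = 255 - 84 = 171

171


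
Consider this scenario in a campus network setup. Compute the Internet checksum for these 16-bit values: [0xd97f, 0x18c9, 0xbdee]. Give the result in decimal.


Given words: [0xd97f, 0x18c9, 0xbdee]
Step 1: Sum all words
Raw sum = 55679 + 6345 + 48622 = 110646
Step 2: Fold carry: (45110 + 1) = 45111
One's complement = ~45111 & 0xFFFF = 20424

20424


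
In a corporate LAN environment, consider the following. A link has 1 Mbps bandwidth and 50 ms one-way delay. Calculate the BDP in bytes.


Given: bandwidth = 1 Mbps, delay = 50 ms
BDP in bits = 1 * 10^6 * 50 / 1000
BDP in bits = 50000
BDP in bytes = 50000 / 8 = 6250

6250


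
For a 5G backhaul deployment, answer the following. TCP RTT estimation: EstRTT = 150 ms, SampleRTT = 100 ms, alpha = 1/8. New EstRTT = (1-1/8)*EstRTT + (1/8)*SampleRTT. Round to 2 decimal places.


Given: EstRTT = 150 ms, SampleRTT = 100 ms, alpha = 1/8
New EstRTT = (1 - alpha) * EstRTT + alpha * SampleRTT
(7/8) * 150 = 131.25
(1/8) * 100 = 12.5
New EstRTT = 131.25 + 12.5 = 143.75 ms -> 143.75 ms (2 dp)

143.75


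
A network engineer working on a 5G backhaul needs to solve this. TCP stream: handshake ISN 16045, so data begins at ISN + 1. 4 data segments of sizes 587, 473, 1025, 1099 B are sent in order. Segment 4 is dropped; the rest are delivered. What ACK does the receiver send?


SYN uses sequence number 16045; first data byte = ISN + 1 = 16046.
Segment 1: SEQ = 16046, len = 587 B, covers [16046, 16632]
Segment 2: SEQ = 16633, len = 473 B, covers [16633, 17105]
Segment 3: SEQ = 17106, len = 1025 B, covers [17106, 18130]
Segment 4: SEQ = 18131, len = 1099 B, covers [18131, 19229] [LOST]
In-order data received: bytes [16046, 18130] (segments 1..3).
Segment 4 missing -> gap begins at byte 18131.
Cumulative ACK = next expected in-order byte = 16046 + 587 + 473 + 1025 = 18131

18131


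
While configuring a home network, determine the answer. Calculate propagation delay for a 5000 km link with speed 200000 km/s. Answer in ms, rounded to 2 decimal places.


Given: distance = 5000 km, speed = 200000 km/s
Delay = distance / speed = 5000 / 200000 seconds
Delay in ms = 5000 * 1000 / 200000
Delay = 25.0000 ms
Rounded to 2 dp = 25.00 ms

25.00


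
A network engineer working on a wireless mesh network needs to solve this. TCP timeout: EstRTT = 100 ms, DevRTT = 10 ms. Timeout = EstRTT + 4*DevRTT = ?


Given: EstRTT = 100 ms, DevRTT = 10 ms
Timeout = EstRTT + 4 * DevRTT
4 * DevRTT = 4 * 10 = 40
Timeout = 100 + 40 = 140 ms

140


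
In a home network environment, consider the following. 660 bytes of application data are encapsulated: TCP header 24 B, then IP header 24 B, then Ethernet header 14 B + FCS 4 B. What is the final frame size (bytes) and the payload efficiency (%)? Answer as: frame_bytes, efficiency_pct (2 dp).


TCP segment = 660 + 24 = 684 B
IP packet = 684 + 24 = 708 B
Ethernet frame = 708 + 14 + 4 = 726 B
Efficiency = app / frame = 660 / 726 = 0.909091 = 90.9091% -> 90.91% (2 dp)

726, 90.91


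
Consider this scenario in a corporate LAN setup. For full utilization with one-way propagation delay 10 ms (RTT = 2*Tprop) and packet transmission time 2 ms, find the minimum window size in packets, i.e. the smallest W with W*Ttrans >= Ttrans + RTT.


Given: Ttrans = 2 ms, RTT = 20 ms (= 2 * Tprop, Tprop = 10 ms)
Time until first ACK returns = Ttrans + RTT = 2 + 20 = 22 ms
Need W * Ttrans >= Ttrans + RTT  ->  W >= (Ttrans + RTT) / Ttrans
(Ttrans + RTT) / Ttrans = 22 / 2 = 11
W_min = ceil(11) = 11

11


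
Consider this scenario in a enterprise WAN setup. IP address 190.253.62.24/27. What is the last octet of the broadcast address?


Given: IP = 190.253.62.24, prefix = /27
Host bits = 32 - 27 = 5
Network last octet = 24 AND mask = 0
Host part size = 2^5 - 1 = 31
Broadcast last octet = 0 OR 31 = 31

31


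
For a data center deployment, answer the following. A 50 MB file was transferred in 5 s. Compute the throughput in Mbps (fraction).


Given: file = 50 MB, time = 5 s
File in Mb = 50 * 8 = 400 Mb
Throughput = 400 / 5 Mbps
Throughput = 80 Mbps

80


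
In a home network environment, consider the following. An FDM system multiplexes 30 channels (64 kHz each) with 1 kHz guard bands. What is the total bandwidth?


Given: 30 channels, 64 kHz each, guard = 1 kHz
Channel bandwidth = 30 * 64 = 1920 kHz
Guard bands = 29 gaps * 1 kHz = 29 kHz
Total = 1920 + 29 = 1949 kHz

1949


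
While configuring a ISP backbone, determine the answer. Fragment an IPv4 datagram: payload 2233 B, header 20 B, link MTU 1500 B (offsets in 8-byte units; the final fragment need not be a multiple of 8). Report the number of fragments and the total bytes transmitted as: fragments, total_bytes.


Max data per non-final fragment = floor((MTU - header)/8)*8 = floor((1500 - 20)/8)*8 = floor(1480/8)*8 = 1480 B
Final fragment needs no 8-byte alignment: it can carry up to MTU - header = 1480 B
Non-final fragments needed = ceil((payload - 1480) / 1480) = ceil(753/1480) = ceil(0.5088) = 1
Number of fragments = 1 + 1 = 2
Fragment sizes (data): 1 * 1480 B + 753 B (last, 753 <= 1480 OK)
Total bytes sent = payload + n_frags * header = 2233 + 2*20 = 2233 + 40 = 2273 B

2, 2273


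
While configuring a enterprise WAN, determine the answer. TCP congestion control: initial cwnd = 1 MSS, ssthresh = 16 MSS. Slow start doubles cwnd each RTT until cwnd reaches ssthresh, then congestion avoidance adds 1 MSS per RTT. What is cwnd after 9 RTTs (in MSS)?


RTT 0: cwnd = 1 MSS (initial)
RTT 1: cwnd = 2 MSS (slow start, doubled)
RTT 2: cwnd = 4 MSS (slow start, doubled)
RTT 3: cwnd = 8 MSS (slow start, doubled)
RTT 4: cwnd = 16 MSS (slow start, doubled)
RTT 5: cwnd = 17 MSS (congestion avoidance, +1)
RTT 6: cwnd = 18 MSS (congestion avoidance, +1)
RTT 7: cwnd = 19 MSS (congestion avoidance, +1)
RTT 8: cwnd = 20 MSS (congestion avoidance, +1)
RTT 9: cwnd = 21 MSS (congestion avoidance, +1)

21


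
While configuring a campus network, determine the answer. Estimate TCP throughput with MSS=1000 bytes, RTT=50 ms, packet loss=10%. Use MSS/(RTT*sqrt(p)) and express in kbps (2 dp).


Given: MSS = 1000 bytes, RTT = 50 ms, loss = 10%
RTT in seconds = 50 / 1000 = 0.05
Loss rate = 10% = 0.1
sqrt(loss) = sqrt(0.1) = 0.316227766017
Throughput (bytes/s) = 1000 / (0.05 * 0.316227766017) = 63245.5532
Throughput (kbps) = 63245.5532 * 8 / 1000 = 505.964426 -> 505.96 kbps (2 dp)

505.96


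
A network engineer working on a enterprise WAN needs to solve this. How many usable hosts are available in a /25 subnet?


Given: subnet mask /25
Host bits = 32 - 25 = 7
Total addresses = 2^7 = 128
Usable hosts = 128 - 2 (network + broadcast) = 126

126


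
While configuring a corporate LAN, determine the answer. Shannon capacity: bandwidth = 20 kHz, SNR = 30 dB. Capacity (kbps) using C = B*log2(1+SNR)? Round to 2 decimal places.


Given: B = 20 kHz, SNR = 30 dB
SNR linear = 10^(30/10) = 1000
1 + SNR = 1001
log2(1001) = 9.9672262588
C = 20 * 1000 * 9.9672262588 = 199344.5252 bps
C = 199.344525 kbps -> 199.34 kbps (2 dp)

199.34


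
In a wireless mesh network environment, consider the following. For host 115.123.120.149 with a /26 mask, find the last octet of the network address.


Given: IP = 115.123.120.149, prefix = /26
Subnet mask = 255.255.255.192
Last octet of IP: 149
Last octet of mask: 192
Network last octet = 149 AND 192 = 128

128


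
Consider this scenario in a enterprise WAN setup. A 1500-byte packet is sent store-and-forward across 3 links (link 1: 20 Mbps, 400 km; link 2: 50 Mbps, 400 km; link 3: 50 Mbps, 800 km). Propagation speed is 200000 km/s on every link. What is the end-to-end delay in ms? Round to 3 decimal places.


Packet = 1500 bytes = 12000 bits. Store-and-forward: sum (t_trans + t_prop) per link.
Link 1: t_trans = 12000/(20*10^6) s = 0.6000 ms; t_prop = 400/200000 s = 2.0000 ms; subtotal = 2.6000 ms
Link 2: t_trans = 12000/(50*10^6) s = 0.2400 ms; t_prop = 400/200000 s = 2.0000 ms; subtotal = 2.2400 ms
Link 3: t_trans = 12000/(50*10^6) s = 0.2400 ms; t_prop = 800/200000 s = 4.0000 ms; subtotal = 4.2400 ms
End-to-end = 2.6000 + 2.2400 + 4.2400 = 9.0800 ms -> 9.080 ms (3 dp)

9.080


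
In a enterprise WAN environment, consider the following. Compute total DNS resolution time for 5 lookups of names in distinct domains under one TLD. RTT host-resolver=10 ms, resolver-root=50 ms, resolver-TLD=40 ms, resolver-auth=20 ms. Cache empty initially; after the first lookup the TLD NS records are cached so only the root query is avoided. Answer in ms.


Lookup 1 (cold cache): local + root + TLD + auth = 10 + 50 + 40 + 20 = 120 ms
Lookups 2..5 (TLD NS cached -> skip root; new domain -> still ask TLD and auth): local + TLD + auth = 10 + 40 + 20 = 70 ms each
Remaining 4 lookups: 4 * 70 = 280 ms
Total = 120 + 280 = 400 ms

400


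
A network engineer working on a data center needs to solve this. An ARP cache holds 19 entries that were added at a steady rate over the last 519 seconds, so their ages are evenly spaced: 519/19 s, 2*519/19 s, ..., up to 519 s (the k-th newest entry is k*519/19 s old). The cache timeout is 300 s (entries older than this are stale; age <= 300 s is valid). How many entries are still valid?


Ages are k * 519/19 s for k = 1..19 (spacing = 27.3158 s).
Entry k is valid iff k * 519/19 <= 300 iff k <= 19 * 300 / 519 = 10.9827
n_valid = floor(10.9827) = 10
(n_stale = 19 - 10 = 9)

10


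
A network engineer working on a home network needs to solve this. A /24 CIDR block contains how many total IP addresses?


Given: CIDR prefix /24
Host bits = 32 - 24 = 8
Total addresses = 2^8 = 256

256


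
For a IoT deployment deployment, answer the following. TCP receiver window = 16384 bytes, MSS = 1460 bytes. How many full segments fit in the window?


Given: RWND = 16384 bytes, MSS = 1460 bytes
Full segments = floor(RWND / MSS)
Full segments = floor(16384 / 1460)
Full segments = floor(11.2219) = 11

11


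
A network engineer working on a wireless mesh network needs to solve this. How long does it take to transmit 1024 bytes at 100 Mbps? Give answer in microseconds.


Given: packet = 1024 bytes, bandwidth = 100 Mbps
Packet in bits = 1024 * 8 = 8192 bits
Bandwidth = 100 * 10^6 = 100000000 bps
Time = 8192 / 100000000 seconds
Time in us = 8192 * 10^6 / 100000000 = 81.92

81.92


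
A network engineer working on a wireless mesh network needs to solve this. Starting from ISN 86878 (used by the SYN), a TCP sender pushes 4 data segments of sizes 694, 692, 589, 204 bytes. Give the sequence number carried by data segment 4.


The SYN occupies sequence number ISN = 86878, so the first data byte is ISN + 1 = 86879.
SEQ of data segment i = (ISN + 1) + sum of payload sizes of segments 1..i-1.
Segment 1: SEQ = 86879, payload = 694 bytes
Segment 2: SEQ = 87573, payload = 692 bytes
Segment 3: SEQ = 88265, payload = 589 bytes
Segment 4: SEQ = 88854, payload = 204 bytes
SEQ of segment 4 = 86879 + 694 + 692 + 589 = 88854

88854
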